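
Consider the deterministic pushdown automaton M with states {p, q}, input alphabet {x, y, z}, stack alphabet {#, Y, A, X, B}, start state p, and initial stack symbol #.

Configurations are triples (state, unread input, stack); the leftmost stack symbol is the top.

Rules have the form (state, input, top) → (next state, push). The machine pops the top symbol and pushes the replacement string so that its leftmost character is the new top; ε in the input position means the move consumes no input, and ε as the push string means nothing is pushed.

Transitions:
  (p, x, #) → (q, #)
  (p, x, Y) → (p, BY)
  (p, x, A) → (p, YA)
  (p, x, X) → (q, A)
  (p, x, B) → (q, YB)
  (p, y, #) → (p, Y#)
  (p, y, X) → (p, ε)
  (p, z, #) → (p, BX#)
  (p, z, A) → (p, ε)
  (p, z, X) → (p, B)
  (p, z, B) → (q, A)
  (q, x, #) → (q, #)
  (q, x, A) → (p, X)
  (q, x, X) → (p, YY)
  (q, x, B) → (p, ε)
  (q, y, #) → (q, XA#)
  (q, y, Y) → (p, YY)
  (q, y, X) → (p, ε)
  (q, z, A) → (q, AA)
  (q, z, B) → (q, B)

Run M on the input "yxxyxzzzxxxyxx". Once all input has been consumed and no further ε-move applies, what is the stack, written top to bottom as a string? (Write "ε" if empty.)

(p, yxxyxzzzxxxyxx, #)
  read y, top #: go to p, push Y# → (p, xxyxzzzxxxyxx, Y#)
  read x, top Y: go to p, push BY → (p, xyxzzzxxxyxx, BY#)
  read x, top B: go to q, push YB → (q, yxzzzxxxyxx, YBY#)
  read y, top Y: go to p, push YY → (p, xzzzxxxyxx, YYBY#)
  read x, top Y: go to p, push BY → (p, zzzxxxyxx, BYYBY#)
  read z, top B: go to q, push A → (q, zzxxxyxx, AYYBY#)
  read z, top A: go to q, push AA → (q, zxxxyxx, AAYYBY#)
  read z, top A: go to q, push AA → (q, xxxyxx, AAAYYBY#)
  read x, top A: go to p, push X → (p, xxyxx, XAAYYBY#)
  read x, top X: go to q, push A → (q, xyxx, AAAYYBY#)
  read x, top A: go to p, push X → (p, yxx, XAAYYBY#)
  read y, top X: go to p, push ε → (p, xx, AAYYBY#)
  read x, top A: go to p, push YA → (p, x, YAAYYBY#)
  read x, top Y: go to p, push BY → (p, ε, BYAAYYBY#)
All input consumed in state p with stack BYAAYYBY#.

BYAAYYBY#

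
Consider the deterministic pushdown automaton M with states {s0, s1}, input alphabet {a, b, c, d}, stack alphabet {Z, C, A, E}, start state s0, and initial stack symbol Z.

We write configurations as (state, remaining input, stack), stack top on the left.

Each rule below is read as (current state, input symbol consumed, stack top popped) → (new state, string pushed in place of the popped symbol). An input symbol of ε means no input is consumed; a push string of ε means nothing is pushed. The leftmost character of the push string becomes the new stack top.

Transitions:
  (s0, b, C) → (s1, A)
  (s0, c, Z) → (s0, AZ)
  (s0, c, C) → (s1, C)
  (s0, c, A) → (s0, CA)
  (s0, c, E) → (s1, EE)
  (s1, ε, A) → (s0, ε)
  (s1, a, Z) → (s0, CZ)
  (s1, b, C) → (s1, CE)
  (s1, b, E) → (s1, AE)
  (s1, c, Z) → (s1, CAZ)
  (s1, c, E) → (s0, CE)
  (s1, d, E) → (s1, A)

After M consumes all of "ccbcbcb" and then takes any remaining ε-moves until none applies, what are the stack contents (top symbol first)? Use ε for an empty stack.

AZ

(s0, ccbcbcb, Z) ⊢ (s0, cbcbcb, AZ) ⊢ (s0, bcbcb, CAZ) ⊢ (s1, cbcb, AAZ) ⊢ (s0, cbcb, AZ) ⊢ (s0, bcb, CAZ) ⊢ (s1, cb, AAZ) ⊢ (s0, cb, AZ) ⊢ (s0, b, CAZ) ⊢ (s1, ε, AAZ) ⊢ (s0, ε, AZ)
All input consumed in state s0 with stack AZ.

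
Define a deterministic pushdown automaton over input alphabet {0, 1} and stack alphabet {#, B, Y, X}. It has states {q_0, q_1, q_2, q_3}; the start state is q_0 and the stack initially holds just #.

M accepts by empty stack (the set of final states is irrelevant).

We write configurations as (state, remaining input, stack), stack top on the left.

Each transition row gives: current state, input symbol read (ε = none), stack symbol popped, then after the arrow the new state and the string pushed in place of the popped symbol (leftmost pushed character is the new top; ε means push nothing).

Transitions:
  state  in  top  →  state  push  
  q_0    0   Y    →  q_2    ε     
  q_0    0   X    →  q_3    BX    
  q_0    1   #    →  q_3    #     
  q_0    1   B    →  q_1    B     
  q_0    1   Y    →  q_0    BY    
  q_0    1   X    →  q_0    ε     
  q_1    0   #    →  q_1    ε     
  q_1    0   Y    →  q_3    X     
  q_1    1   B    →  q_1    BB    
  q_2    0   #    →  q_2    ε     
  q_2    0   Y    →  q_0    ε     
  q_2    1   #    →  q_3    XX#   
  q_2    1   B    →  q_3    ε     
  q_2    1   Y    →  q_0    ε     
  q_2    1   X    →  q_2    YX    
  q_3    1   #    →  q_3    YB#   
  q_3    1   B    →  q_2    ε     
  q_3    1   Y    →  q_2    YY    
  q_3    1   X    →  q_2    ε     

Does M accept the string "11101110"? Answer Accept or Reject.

(q_0, 11101110, #)
  read 1, top #: go to q_3, push # → (q_3, 1101110, #)
  read 1, top #: go to q_3, push YB# → (q_3, 101110, YB#)
  read 1, top Y: go to q_2, push YY → (q_2, 01110, YYB#)
  read 0, top Y: go to q_0, push ε → (q_0, 1110, YB#)
  read 1, top Y: go to q_0, push BY → (q_0, 110, BYB#)
  read 1, top B: go to q_1, push B → (q_1, 10, BYB#)
  read 1, top B: go to q_1, push BB → (q_1, 0, BBYB#)
No transition applies at (q_1, 0, BBYB#); input not fully consumed.

Reject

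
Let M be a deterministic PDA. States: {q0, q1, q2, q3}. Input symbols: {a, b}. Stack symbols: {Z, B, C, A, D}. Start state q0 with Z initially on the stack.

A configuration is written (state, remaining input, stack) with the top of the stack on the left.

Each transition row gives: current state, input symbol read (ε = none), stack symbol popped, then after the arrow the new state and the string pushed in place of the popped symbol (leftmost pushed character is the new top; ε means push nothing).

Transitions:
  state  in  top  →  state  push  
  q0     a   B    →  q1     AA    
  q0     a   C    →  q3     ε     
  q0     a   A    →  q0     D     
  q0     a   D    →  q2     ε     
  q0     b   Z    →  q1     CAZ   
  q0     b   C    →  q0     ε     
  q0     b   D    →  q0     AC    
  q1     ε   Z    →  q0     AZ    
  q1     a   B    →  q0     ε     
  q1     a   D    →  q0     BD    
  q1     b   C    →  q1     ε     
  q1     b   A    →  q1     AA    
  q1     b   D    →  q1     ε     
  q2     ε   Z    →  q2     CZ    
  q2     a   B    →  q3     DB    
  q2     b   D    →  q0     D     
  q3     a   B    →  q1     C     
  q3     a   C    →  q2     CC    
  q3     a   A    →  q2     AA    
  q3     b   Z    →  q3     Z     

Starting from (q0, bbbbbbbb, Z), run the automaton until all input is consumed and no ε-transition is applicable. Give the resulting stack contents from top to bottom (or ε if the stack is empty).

AAAAAAAZ

(q0, bbbbbbbb, Z) ⊢ (q1, bbbbbbb, CAZ) ⊢ (q1, bbbbbb, AZ) ⊢ (q1, bbbbb, AAZ) ⊢ (q1, bbbb, AAAZ) ⊢ (q1, bbb, AAAAZ) ⊢ (q1, bb, AAAAAZ) ⊢ (q1, b, AAAAAAZ) ⊢ (q1, ε, AAAAAAAZ)
All input consumed in state q1 with stack AAAAAAAZ.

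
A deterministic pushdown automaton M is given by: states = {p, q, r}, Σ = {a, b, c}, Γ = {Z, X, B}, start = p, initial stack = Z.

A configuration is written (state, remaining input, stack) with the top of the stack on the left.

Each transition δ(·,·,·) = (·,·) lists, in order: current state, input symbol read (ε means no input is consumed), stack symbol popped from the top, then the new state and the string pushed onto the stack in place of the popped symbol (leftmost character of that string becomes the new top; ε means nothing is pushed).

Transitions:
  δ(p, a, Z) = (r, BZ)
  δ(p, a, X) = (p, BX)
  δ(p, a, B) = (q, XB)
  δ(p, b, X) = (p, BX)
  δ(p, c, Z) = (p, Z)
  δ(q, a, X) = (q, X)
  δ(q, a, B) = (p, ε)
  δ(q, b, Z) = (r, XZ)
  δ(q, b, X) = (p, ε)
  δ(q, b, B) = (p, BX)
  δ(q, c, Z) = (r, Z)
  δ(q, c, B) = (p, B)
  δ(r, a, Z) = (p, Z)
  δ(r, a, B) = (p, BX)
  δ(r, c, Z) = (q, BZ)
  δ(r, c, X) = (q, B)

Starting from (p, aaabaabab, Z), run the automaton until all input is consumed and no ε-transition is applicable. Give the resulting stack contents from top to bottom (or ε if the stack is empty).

BXZ

(p, aaabaabab, Z)
  read a, top Z: go to r, push BZ → (r, aabaabab, BZ)
  read a, top B: go to p, push BX → (p, abaabab, BXZ)
  read a, top B: go to q, push XB → (q, baabab, XBXZ)
  read b, top X: go to p, push ε → (p, aabab, BXZ)
  read a, top B: go to q, push XB → (q, abab, XBXZ)
  read a, top X: go to q, push X → (q, bab, XBXZ)
  read b, top X: go to p, push ε → (p, ab, BXZ)
  read a, top B: go to q, push XB → (q, b, XBXZ)
  read b, top X: go to p, push ε → (p, ε, BXZ)
All input consumed in state p with stack BXZ.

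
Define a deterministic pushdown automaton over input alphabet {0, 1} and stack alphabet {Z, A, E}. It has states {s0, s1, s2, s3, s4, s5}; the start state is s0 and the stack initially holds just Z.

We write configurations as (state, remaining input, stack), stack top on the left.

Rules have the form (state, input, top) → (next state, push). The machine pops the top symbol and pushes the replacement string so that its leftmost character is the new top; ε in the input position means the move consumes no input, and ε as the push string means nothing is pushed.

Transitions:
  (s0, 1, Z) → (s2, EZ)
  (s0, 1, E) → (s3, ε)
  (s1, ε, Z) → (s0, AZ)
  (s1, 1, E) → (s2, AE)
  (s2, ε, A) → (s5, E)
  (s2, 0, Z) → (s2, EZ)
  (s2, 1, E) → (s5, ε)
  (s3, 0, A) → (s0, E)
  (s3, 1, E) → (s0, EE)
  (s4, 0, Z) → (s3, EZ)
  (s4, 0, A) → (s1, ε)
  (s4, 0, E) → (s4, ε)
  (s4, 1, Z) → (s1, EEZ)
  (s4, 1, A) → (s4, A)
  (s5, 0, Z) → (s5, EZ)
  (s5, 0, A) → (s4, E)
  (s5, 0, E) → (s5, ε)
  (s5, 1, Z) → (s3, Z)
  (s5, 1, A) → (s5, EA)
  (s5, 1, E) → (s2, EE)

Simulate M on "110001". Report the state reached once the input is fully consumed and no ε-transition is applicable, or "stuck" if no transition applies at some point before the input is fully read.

s2

(s0, 110001, Z)
  read 1, top Z: go to s2, push EZ → (s2, 10001, EZ)
  read 1, top E: go to s5, push ε → (s5, 0001, Z)
  read 0, top Z: go to s5, push EZ → (s5, 001, EZ)
  read 0, top E: go to s5, push ε → (s5, 01, Z)
  read 0, top Z: go to s5, push EZ → (s5, 1, EZ)
  read 1, top E: go to s2, push EE → (s2, ε, EEZ)
All input consumed; M is in state s2.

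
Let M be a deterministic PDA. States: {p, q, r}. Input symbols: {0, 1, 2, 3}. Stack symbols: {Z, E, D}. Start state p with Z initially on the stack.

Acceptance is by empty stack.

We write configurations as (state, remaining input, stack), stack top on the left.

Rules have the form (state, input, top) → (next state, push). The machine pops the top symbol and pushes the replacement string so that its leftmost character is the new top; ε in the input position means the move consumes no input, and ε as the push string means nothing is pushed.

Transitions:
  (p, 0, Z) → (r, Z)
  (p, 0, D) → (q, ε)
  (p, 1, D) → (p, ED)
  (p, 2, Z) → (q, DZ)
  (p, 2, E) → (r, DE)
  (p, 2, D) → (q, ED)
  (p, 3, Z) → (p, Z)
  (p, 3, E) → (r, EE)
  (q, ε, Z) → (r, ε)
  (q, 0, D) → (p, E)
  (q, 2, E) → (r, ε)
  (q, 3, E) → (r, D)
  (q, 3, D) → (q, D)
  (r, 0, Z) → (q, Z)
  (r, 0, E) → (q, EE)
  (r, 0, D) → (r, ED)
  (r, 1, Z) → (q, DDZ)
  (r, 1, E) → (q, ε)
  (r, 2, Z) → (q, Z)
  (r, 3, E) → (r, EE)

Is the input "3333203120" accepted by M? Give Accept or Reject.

(p, 3333203120, Z) ⊢ (p, 333203120, Z) ⊢ (p, 33203120, Z) ⊢ (p, 3203120, Z) ⊢ (p, 203120, Z) ⊢ (q, 03120, DZ) ⊢ (p, 3120, EZ) ⊢ (r, 120, EEZ) ⊢ (q, 20, EZ) ⊢ (r, 0, Z) ⊢ (q, ε, Z) ⊢ (r, ε, ε)
All input consumed and the stack is empty.

Accept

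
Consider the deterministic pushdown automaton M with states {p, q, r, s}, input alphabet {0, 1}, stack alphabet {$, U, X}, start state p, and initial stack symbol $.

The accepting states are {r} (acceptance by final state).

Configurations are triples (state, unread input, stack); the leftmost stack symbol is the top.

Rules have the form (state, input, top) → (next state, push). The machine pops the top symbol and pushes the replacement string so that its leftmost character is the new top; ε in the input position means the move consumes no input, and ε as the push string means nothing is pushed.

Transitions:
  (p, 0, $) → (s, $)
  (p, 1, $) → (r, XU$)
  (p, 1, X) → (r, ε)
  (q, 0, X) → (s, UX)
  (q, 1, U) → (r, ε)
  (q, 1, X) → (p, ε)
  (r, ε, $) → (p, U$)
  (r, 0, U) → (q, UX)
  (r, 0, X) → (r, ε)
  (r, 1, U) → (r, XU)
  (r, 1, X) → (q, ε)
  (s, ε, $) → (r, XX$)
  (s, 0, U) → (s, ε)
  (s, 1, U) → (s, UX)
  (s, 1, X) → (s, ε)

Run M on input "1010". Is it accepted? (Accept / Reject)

(p, 1010, $)
  read 1, top $: go to r, push XU$ → (r, 010, XU$)
  read 0, top X: go to r, push ε → (r, 10, U$)
  read 1, top U: go to r, push XU → (r, 0, XU$)
  read 0, top X: go to r, push ε → (r, ε, U$)
All input consumed; state r ∈ F.

Accept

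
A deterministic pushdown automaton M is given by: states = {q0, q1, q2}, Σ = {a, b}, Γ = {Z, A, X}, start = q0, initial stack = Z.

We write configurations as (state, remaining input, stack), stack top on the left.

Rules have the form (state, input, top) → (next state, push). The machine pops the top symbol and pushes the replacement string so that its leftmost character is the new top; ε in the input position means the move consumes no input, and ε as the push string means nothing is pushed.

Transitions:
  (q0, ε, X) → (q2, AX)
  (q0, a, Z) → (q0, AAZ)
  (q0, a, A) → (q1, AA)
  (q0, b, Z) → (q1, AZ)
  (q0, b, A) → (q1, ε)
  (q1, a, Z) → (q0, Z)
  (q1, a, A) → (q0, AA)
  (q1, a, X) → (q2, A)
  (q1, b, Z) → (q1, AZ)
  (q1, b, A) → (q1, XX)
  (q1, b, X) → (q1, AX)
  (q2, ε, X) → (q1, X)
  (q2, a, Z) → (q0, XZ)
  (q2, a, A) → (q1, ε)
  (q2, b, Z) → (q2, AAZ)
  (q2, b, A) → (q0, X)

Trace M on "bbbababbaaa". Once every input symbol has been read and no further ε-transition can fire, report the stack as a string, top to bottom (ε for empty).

AXXZ

(q0, bbbababbaaa, Z) ⊢ (q1, bbababbaaa, AZ) ⊢ (q1, bababbaaa, XXZ) ⊢ (q1, ababbaaa, AXXZ) ⊢ (q0, babbaaa, AAXXZ) ⊢ (q1, abbaaa, AXXZ) ⊢ (q0, bbaaa, AAXXZ) ⊢ (q1, baaa, AXXZ) ⊢ (q1, aaa, XXXXZ) ⊢ (q2, aa, AXXXZ) ⊢ (q1, a, XXXZ) ⊢ (q2, ε, AXXZ)
All input consumed in state q2 with stack AXXZ.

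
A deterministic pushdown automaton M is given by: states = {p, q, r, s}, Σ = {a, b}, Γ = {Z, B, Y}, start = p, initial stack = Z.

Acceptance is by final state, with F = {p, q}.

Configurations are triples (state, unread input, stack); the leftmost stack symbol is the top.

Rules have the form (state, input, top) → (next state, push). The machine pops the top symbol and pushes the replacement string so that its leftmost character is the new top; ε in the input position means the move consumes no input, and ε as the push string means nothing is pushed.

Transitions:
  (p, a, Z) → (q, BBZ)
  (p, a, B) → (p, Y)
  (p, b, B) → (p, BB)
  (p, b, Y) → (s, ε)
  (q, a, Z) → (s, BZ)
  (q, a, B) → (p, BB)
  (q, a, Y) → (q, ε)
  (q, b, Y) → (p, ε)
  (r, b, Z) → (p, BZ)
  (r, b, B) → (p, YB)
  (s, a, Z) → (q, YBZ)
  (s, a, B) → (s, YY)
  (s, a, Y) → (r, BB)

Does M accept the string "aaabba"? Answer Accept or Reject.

Reject

(p, aaabba, Z) ⊢ (q, aabba, BBZ) ⊢ (p, abba, BBBZ) ⊢ (p, bba, YBBZ) ⊢ (s, ba, BBZ)
No transition applies at (s, ba, BBZ); input not fully consumed.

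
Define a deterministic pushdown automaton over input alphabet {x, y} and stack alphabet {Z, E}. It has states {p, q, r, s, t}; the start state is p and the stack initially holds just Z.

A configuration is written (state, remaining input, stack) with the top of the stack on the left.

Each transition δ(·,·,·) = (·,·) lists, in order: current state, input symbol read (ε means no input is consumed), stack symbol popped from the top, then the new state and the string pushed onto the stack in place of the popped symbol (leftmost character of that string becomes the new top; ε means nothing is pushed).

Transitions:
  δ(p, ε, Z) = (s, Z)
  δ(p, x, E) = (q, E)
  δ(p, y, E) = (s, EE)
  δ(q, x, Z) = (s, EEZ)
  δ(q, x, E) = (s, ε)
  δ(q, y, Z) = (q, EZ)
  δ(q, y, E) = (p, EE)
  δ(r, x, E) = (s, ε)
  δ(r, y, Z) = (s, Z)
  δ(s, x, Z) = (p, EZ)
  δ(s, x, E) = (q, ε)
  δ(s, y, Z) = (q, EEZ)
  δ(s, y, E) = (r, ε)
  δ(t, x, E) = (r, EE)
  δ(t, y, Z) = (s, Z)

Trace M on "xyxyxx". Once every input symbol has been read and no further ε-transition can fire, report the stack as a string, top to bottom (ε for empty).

EZ

(p, xyxyxx, Z) ⊢ (s, xyxyxx, Z) ⊢ (p, yxyxx, EZ) ⊢ (s, xyxx, EEZ) ⊢ (q, yxx, EZ) ⊢ (p, xx, EEZ) ⊢ (q, x, EEZ) ⊢ (s, ε, EZ)
All input consumed in state s with stack EZ.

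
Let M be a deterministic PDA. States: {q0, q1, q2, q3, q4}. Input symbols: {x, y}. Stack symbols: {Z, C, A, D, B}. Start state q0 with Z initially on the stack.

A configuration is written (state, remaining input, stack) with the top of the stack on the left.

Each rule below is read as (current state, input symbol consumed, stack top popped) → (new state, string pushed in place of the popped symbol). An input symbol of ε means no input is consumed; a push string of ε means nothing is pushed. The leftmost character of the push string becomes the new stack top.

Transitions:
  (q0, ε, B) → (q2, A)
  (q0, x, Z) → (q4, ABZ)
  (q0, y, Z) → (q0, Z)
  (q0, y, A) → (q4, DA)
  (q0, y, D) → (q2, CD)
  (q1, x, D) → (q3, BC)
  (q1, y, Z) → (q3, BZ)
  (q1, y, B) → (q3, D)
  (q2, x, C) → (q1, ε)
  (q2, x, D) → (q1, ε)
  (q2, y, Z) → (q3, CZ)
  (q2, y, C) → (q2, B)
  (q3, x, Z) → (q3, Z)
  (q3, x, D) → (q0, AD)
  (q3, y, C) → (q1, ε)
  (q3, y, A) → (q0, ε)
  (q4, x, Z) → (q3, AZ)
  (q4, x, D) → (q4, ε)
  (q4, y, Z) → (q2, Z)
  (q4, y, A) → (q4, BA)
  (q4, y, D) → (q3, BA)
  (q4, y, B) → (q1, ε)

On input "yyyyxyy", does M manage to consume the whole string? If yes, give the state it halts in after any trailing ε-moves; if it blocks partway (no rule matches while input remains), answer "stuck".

(q0, yyyyxyy, Z) ⊢ (q0, yyyxyy, Z) ⊢ (q0, yyxyy, Z) ⊢ (q0, yxyy, Z) ⊢ (q0, xyy, Z) ⊢ (q4, yy, ABZ) ⊢ (q4, y, BABZ) ⊢ (q1, ε, ABZ)
All input consumed; M is in state q1.

q1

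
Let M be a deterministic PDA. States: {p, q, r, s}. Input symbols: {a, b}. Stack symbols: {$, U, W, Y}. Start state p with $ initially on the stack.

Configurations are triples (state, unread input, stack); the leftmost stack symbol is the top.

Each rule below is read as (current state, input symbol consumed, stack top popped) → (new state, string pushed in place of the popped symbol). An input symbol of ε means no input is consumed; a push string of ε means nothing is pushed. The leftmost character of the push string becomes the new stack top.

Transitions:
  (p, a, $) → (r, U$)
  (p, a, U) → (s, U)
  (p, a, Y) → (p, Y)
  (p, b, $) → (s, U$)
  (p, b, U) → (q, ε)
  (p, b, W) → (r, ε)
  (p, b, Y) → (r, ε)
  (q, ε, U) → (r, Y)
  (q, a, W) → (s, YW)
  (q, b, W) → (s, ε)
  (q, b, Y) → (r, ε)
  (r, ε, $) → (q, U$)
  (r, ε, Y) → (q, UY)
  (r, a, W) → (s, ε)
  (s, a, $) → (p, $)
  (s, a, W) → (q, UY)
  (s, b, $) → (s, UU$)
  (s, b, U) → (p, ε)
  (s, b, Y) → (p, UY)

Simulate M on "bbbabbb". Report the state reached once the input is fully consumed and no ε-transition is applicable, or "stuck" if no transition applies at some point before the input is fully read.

(p, bbbabbb, $)
  read b, top $: go to s, push U$ → (s, bbabbb, U$)
  read b, top U: go to p, push ε → (p, babbb, $)
  read b, top $: go to s, push U$ → (s, abbb, U$)
No transition for (s, a, top U); M blocks with input abbb remaining.

stuck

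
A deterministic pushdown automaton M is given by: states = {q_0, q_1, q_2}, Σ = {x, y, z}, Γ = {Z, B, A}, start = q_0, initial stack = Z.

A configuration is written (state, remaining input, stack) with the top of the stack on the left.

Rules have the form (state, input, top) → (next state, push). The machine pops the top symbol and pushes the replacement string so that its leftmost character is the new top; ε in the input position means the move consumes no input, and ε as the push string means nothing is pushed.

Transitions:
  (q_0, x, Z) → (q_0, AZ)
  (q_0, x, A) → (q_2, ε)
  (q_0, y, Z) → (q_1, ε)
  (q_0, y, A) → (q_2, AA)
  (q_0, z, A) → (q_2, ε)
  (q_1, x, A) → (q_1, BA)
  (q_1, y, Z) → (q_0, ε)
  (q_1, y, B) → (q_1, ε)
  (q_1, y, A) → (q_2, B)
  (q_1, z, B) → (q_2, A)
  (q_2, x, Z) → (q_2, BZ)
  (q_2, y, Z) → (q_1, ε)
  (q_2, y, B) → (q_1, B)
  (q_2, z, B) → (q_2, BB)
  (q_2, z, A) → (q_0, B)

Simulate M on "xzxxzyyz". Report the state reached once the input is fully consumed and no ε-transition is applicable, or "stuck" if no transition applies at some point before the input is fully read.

stuck

(q_0, xzxxzyyz, Z)
  read x, top Z: go to q_0, push AZ → (q_0, zxxzyyz, AZ)
  read z, top A: go to q_2, push ε → (q_2, xxzyyz, Z)
  read x, top Z: go to q_2, push BZ → (q_2, xzyyz, BZ)
No transition for (q_2, x, top B); M blocks with input xzyyz remaining.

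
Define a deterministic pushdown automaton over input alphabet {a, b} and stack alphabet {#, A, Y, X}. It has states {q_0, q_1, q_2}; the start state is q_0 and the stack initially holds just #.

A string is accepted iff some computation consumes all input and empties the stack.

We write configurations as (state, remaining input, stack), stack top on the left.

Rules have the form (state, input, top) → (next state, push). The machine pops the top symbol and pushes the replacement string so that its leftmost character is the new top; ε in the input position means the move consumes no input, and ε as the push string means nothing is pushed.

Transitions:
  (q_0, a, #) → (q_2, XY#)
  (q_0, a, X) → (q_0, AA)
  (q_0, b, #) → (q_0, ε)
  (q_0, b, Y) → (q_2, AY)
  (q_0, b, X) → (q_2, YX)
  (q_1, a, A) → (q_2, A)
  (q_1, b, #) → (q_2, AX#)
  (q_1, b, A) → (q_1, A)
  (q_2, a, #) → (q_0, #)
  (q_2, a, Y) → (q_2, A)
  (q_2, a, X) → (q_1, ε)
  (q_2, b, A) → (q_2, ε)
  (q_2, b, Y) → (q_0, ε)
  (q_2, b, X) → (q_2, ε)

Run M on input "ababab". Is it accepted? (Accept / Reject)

Accept

(q_0, ababab, #)
  read a, top #: go to q_2, push XY# → (q_2, babab, XY#)
  read b, top X: go to q_2, push ε → (q_2, abab, Y#)
  read a, top Y: go to q_2, push A → (q_2, bab, A#)
  read b, top A: go to q_2, push ε → (q_2, ab, #)
  read a, top #: go to q_0, push # → (q_0, b, #)
  read b, top #: go to q_0, push ε → (q_0, ε, ε)
All input consumed and the stack is empty.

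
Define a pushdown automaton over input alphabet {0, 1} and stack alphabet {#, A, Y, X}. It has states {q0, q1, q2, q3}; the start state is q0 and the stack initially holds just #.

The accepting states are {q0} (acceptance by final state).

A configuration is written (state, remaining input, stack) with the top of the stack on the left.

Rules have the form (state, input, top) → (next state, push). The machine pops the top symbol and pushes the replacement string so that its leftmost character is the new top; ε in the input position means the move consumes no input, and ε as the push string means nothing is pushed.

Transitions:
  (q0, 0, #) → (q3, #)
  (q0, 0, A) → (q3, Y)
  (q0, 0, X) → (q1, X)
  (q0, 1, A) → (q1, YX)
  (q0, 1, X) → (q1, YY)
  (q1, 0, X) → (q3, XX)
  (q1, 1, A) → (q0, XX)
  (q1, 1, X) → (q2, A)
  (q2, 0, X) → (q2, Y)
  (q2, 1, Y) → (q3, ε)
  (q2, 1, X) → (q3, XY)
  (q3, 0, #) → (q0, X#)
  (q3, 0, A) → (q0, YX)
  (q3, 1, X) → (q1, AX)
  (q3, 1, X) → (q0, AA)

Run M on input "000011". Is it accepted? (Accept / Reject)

Accept

One accepting computation: (q0, 000011, #) ⊢ (q3, 00011, #) ⊢ (q0, 0011, X#) ⊢ (q1, 011, X#) ⊢ (q3, 11, XX#) ⊢ (q1, 1, AXX#) ⊢ (q0, ε, XXXX#)
All input consumed and state q0 ∈ F.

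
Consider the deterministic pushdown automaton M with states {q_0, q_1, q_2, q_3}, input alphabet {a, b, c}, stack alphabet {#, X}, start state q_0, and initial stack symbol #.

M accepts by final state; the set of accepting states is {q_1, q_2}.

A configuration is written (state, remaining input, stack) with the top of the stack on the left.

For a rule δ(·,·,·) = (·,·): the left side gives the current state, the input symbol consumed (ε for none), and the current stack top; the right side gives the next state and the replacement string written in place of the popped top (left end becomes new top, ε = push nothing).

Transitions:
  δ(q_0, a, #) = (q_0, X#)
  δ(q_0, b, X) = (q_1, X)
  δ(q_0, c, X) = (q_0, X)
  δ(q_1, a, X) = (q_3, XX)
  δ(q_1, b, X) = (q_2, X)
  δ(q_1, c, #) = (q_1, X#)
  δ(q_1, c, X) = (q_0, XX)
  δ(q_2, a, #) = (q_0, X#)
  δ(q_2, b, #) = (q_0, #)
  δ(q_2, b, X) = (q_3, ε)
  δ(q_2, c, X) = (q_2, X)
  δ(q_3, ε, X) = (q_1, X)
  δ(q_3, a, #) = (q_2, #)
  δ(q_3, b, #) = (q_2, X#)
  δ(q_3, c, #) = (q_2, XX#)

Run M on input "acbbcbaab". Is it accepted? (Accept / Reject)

(q_0, acbbcbaab, #)
  read a, top #: go to q_0, push X# → (q_0, cbbcbaab, X#)
  read c, top X: go to q_0, push X → (q_0, bbcbaab, X#)
  read b, top X: go to q_1, push X → (q_1, bcbaab, X#)
  read b, top X: go to q_2, push X → (q_2, cbaab, X#)
  read c, top X: go to q_2, push X → (q_2, baab, X#)
  read b, top X: go to q_3, push ε → (q_3, aab, #)
  read a, top #: go to q_2, push # → (q_2, ab, #)
  read a, top #: go to q_0, push X# → (q_0, b, X#)
  read b, top X: go to q_1, push X → (q_1, ε, X#)
All input consumed; state q_1 ∈ F.

Accept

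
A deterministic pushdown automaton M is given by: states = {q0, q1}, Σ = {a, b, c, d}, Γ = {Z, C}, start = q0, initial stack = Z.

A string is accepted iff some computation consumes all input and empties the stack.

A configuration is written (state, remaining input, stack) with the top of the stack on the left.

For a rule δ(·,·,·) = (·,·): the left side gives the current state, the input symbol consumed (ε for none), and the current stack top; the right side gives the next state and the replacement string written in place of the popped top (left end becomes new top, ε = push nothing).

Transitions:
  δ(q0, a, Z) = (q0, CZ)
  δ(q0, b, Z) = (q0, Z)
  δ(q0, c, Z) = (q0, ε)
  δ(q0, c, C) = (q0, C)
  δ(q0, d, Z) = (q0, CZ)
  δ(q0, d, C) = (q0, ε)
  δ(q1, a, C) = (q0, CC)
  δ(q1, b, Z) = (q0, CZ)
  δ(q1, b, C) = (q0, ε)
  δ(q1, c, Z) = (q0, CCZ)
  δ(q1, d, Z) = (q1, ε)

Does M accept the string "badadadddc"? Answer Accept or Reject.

(q0, badadadddc, Z)
  read b, top Z: go to q0, push Z → (q0, adadadddc, Z)
  read a, top Z: go to q0, push CZ → (q0, dadadddc, CZ)
  read d, top C: go to q0, push ε → (q0, adadddc, Z)
  read a, top Z: go to q0, push CZ → (q0, dadddc, CZ)
  read d, top C: go to q0, push ε → (q0, adddc, Z)
  read a, top Z: go to q0, push CZ → (q0, dddc, CZ)
  read d, top C: go to q0, push ε → (q0, ddc, Z)
  read d, top Z: go to q0, push CZ → (q0, dc, CZ)
  read d, top C: go to q0, push ε → (q0, c, Z)
  read c, top Z: go to q0, push ε → (q0, ε, ε)
All input consumed and the stack is empty.

Accept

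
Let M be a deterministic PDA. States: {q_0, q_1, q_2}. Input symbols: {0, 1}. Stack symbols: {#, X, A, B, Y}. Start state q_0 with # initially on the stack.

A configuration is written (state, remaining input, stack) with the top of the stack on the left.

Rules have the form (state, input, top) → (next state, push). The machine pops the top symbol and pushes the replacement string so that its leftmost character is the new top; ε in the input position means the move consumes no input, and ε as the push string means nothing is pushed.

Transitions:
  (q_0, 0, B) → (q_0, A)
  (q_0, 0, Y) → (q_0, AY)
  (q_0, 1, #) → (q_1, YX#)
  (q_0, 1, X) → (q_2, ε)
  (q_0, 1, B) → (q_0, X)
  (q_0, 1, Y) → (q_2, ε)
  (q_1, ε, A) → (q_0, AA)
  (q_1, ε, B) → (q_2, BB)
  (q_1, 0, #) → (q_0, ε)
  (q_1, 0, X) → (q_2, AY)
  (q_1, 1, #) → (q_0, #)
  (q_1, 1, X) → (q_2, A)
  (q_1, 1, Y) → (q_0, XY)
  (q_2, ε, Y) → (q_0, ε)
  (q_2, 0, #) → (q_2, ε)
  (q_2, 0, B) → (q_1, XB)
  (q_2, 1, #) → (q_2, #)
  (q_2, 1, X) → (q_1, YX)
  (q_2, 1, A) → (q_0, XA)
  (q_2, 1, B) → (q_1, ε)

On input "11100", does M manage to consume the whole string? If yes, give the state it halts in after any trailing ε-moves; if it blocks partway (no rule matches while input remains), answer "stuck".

(q_0, 11100, #)
  read 1, top #: go to q_1, push YX# → (q_1, 1100, YX#)
  read 1, top Y: go to q_0, push XY → (q_0, 100, XYX#)
  read 1, top X: go to q_2, push ε → (q_2, 00, YX#)
  ε-move, top Y: go to q_0, push ε → (q_0, 00, X#)
No transition for (q_0, 0, top X); M blocks with input 00 remaining.

stuck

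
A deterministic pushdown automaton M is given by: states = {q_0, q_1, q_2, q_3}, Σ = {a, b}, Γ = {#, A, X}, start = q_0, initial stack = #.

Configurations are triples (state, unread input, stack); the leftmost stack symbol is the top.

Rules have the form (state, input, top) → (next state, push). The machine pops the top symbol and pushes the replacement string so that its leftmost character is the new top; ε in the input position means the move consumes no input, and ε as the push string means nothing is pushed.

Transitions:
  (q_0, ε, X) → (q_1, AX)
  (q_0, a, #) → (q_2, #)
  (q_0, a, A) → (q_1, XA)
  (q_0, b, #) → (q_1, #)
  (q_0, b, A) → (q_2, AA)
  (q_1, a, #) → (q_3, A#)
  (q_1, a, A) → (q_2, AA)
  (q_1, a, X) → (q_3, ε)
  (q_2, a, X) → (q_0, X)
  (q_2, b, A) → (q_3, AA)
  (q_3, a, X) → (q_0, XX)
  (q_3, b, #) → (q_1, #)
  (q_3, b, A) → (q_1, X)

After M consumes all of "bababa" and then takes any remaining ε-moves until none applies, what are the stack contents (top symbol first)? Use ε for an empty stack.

(q_0, bababa, #) ⊢ (q_1, ababa, #) ⊢ (q_3, baba, A#) ⊢ (q_1, aba, X#) ⊢ (q_3, ba, #) ⊢ (q_1, a, #) ⊢ (q_3, ε, A#)
All input consumed in state q_3 with stack A#.

A#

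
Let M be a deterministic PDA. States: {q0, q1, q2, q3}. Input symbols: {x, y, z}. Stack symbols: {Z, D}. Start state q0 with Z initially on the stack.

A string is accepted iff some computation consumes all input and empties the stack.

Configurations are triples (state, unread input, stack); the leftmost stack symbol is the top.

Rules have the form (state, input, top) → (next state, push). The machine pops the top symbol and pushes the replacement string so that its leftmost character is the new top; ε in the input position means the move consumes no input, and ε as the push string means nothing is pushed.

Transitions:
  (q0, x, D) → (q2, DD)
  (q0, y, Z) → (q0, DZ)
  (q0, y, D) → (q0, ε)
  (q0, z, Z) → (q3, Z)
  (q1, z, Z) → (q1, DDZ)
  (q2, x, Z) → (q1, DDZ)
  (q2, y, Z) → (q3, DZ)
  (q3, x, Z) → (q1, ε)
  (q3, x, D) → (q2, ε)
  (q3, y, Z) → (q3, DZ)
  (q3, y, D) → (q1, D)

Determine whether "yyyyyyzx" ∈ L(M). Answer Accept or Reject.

(q0, yyyyyyzx, Z)
  read y, top Z: go to q0, push DZ → (q0, yyyyyzx, DZ)
  read y, top D: go to q0, push ε → (q0, yyyyzx, Z)
  read y, top Z: go to q0, push DZ → (q0, yyyzx, DZ)
  read y, top D: go to q0, push ε → (q0, yyzx, Z)
  read y, top Z: go to q0, push DZ → (q0, yzx, DZ)
  read y, top D: go to q0, push ε → (q0, zx, Z)
  read z, top Z: go to q3, push Z → (q3, x, Z)
  read x, top Z: go to q1, push ε → (q1, ε, ε)
All input consumed and the stack is empty.

Accept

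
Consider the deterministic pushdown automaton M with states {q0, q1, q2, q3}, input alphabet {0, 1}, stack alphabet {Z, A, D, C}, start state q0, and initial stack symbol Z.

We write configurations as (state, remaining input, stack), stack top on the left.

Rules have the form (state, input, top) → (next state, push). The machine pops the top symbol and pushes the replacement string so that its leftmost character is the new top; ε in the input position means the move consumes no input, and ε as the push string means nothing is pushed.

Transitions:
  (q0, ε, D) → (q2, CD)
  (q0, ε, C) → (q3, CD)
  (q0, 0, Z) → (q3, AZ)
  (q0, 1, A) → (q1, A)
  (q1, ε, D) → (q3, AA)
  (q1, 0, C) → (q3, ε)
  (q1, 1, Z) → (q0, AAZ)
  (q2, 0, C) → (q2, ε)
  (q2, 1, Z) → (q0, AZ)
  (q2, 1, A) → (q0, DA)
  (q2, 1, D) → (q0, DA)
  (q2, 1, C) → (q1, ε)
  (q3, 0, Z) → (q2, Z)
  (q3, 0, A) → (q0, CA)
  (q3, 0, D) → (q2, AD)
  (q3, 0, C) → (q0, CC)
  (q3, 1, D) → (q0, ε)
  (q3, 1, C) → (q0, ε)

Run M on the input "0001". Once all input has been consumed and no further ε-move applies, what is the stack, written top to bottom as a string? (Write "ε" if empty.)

CDCDAZ

(q0, 0001, Z)
  read 0, top Z: go to q3, push AZ → (q3, 001, AZ)
  read 0, top A: go to q0, push CA → (q0, 01, CAZ)
  ε-move, top C: go to q3, push CD → (q3, 01, CDAZ)
  read 0, top C: go to q0, push CC → (q0, 1, CCDAZ)
  ε-move, top C: go to q3, push CD → (q3, 1, CDCDAZ)
  read 1, top C: go to q0, push ε → (q0, ε, DCDAZ)
  ε-move, top D: go to q2, push CD → (q2, ε, CDCDAZ)
All input consumed in state q2 with stack CDCDAZ.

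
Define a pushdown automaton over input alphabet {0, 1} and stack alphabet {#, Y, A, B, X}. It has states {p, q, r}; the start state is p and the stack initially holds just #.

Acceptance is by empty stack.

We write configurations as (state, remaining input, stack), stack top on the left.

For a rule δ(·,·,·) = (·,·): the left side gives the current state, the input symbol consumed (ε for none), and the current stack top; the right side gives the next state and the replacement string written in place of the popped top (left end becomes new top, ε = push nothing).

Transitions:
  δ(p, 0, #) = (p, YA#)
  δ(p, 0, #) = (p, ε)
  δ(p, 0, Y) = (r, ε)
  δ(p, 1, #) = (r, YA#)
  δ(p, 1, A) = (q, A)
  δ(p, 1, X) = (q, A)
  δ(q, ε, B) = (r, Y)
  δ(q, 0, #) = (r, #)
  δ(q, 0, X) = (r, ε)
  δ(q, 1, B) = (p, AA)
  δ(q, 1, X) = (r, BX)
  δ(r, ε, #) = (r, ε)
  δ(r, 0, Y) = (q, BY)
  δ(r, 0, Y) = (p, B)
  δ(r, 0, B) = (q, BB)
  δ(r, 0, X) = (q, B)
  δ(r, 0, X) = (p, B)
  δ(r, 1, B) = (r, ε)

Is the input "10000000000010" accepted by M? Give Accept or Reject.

Reject

No computation consumes all input and empties the stack.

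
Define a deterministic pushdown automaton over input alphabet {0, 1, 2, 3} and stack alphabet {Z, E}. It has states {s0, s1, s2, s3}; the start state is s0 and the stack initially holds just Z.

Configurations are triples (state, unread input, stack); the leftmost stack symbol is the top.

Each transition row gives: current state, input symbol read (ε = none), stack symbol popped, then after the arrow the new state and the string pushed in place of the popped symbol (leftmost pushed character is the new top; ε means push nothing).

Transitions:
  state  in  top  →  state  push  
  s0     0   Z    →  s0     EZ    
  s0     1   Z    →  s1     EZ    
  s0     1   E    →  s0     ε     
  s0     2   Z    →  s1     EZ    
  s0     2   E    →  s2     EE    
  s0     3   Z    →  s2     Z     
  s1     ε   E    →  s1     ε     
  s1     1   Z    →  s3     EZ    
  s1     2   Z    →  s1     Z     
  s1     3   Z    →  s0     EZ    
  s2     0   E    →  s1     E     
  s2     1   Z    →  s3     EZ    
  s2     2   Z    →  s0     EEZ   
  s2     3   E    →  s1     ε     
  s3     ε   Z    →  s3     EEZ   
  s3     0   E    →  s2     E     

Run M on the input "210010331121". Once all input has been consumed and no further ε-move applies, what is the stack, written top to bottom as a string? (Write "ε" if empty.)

(s0, 210010331121, Z) ⊢ (s1, 10010331121, EZ) ⊢ (s1, 10010331121, Z) ⊢ (s3, 0010331121, EZ) ⊢ (s2, 010331121, EZ) ⊢ (s1, 10331121, EZ) ⊢ (s1, 10331121, Z) ⊢ (s3, 0331121, EZ) ⊢ (s2, 331121, EZ) ⊢ (s1, 31121, Z) ⊢ (s0, 1121, EZ) ⊢ (s0, 121, Z) ⊢ (s1, 21, EZ) ⊢ (s1, 21, Z) ⊢ (s1, 1, Z) ⊢ (s3, ε, EZ)
All input consumed in state s3 with stack EZ.

EZ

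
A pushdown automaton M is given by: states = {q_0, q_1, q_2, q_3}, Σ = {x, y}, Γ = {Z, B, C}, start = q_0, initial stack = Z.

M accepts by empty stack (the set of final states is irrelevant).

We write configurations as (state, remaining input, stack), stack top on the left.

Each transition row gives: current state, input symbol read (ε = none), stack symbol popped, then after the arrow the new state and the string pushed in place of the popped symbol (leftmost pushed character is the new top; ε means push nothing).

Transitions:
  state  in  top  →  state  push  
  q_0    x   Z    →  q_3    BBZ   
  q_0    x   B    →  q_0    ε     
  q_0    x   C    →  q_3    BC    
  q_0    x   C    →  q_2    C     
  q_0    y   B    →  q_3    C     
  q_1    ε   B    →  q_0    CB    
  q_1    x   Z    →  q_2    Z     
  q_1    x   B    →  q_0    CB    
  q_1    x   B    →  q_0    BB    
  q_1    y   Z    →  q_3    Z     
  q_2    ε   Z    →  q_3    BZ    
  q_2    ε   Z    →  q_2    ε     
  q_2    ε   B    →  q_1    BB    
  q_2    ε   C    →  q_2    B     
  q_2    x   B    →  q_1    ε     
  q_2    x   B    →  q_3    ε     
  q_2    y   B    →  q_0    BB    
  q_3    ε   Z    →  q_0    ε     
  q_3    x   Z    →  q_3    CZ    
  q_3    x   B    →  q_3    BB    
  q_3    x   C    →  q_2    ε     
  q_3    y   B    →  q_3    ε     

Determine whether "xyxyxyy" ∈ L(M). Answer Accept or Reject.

One accepting computation: (q_0, xyxyxyy, Z) ⊢ (q_3, yxyxyy, BBZ) ⊢ (q_3, xyxyy, BZ) ⊢ (q_3, yxyy, BBZ) ⊢ (q_3, xyy, BZ) ⊢ (q_3, yy, BBZ) ⊢ (q_3, y, BZ) ⊢ (q_3, ε, Z) ⊢ (q_0, ε, ε)
All input consumed and the stack is empty.

Accept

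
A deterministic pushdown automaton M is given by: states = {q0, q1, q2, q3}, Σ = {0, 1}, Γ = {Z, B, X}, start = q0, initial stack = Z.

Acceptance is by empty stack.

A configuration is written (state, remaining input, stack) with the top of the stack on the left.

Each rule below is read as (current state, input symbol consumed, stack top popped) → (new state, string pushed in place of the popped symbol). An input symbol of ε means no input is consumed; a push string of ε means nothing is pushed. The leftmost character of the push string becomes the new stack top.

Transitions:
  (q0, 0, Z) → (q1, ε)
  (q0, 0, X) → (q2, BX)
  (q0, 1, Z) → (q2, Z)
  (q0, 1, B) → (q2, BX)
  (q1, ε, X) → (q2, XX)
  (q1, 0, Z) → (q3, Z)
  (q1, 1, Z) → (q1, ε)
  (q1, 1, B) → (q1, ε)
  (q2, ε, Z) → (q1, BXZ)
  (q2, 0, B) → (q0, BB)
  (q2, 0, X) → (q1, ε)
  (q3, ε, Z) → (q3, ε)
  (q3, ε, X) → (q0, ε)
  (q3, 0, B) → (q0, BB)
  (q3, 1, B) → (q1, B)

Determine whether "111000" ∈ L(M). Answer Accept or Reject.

Reject

(q0, 111000, Z) ⊢ (q2, 11000, Z) ⊢ (q1, 11000, BXZ) ⊢ (q1, 1000, XZ) ⊢ (q2, 1000, XXZ)
No transition applies at (q2, 1000, XXZ); input not fully consumed.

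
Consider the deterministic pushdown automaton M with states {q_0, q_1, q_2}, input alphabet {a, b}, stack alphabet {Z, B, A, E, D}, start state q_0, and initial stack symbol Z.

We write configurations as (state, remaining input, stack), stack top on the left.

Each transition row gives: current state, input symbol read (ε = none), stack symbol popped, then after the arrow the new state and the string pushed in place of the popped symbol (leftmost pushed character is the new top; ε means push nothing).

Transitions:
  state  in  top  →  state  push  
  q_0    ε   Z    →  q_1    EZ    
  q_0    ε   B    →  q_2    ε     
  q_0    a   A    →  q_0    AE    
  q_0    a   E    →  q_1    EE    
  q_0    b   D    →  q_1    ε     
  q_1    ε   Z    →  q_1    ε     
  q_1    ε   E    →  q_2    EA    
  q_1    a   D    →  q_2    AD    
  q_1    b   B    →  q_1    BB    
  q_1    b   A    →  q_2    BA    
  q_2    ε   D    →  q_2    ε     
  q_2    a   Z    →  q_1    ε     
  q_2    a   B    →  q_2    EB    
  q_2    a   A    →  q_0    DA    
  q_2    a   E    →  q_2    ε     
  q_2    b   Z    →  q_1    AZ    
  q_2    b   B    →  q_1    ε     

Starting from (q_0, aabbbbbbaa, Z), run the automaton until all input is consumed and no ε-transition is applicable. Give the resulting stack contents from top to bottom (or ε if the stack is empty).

BAZ

(q_0, aabbbbbbaa, Z)
  ε-move, top Z: go to q_1, push EZ → (q_1, aabbbbbbaa, EZ)
  ε-move, top E: go to q_2, push EA → (q_2, aabbbbbbaa, EAZ)
  read a, top E: go to q_2, push ε → (q_2, abbbbbbaa, AZ)
  read a, top A: go to q_0, push DA → (q_0, bbbbbbaa, DAZ)
  read b, top D: go to q_1, push ε → (q_1, bbbbbaa, AZ)
  read b, top A: go to q_2, push BA → (q_2, bbbbaa, BAZ)
  read b, top B: go to q_1, push ε → (q_1, bbbaa, AZ)
  read b, top A: go to q_2, push BA → (q_2, bbaa, BAZ)
  read b, top B: go to q_1, push ε → (q_1, baa, AZ)
  read b, top A: go to q_2, push BA → (q_2, aa, BAZ)
  read a, top B: go to q_2, push EB → (q_2, a, EBAZ)
  read a, top E: go to q_2, push ε → (q_2, ε, BAZ)
All input consumed in state q_2 with stack BAZ.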